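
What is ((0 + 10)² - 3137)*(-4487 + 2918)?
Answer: 4765053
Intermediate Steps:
((0 + 10)² - 3137)*(-4487 + 2918) = (10² - 3137)*(-1569) = (100 - 3137)*(-1569) = -3037*(-1569) = 4765053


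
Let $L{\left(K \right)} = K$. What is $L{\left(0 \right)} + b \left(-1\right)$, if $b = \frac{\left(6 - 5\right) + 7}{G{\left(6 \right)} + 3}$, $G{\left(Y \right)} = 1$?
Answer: $-2$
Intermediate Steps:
$b = 2$ ($b = \frac{\left(6 - 5\right) + 7}{1 + 3} = \frac{1 + 7}{4} = 8 \cdot \frac{1}{4} = 2$)
$L{\left(0 \right)} + b \left(-1\right) = 0 + 2 \left(-1\right) = 0 - 2 = -2$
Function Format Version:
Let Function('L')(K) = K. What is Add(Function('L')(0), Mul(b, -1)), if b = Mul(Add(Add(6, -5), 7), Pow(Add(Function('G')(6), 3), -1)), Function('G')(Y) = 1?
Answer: -2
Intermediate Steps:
b = 2 (b = Mul(Add(Add(6, -5), 7), Pow(Add(1, 3), -1)) = Mul(Add(1, 7), Pow(4, -1)) = Mul(8, Rational(1, 4)) = 2)
Add(Function('L')(0), Mul(b, -1)) = Add(0, Mul(2, -1)) = Add(0, -2) = -2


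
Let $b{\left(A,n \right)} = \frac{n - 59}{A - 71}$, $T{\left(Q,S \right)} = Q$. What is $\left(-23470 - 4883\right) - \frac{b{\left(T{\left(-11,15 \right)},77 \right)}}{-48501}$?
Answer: $- \frac{6264566998}{220949} \approx -28353.0$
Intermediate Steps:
$b{\left(A,n \right)} = \frac{-59 + n}{-71 + A}$
$\left(-23470 - 4883\right) - \frac{b{\left(T{\left(-11,15 \right)},77 \right)}}{-48501} = \left(-23470 - 4883\right) - \frac{\frac{1}{-71 - 11} \left(-59 + 77\right)}{-48501} = -28353 - \frac{1}{-82} \cdot 18 \left(- \frac{1}{48501}\right) = -28353 - \left(- \frac{1}{82}\right) 18 \left(- \frac{1}{48501}\right) = -28353 - \left(- \frac{9}{41}\right) \left(- \frac{1}{48501}\right) = -28353 - \frac{1}{220949} = - \frac{6264566998}{220949}$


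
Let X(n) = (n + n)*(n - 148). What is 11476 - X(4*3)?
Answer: 14740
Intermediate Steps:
X(n) = 2*n*(-148 + n) (X(n) = (2*n)*(-148 + n) = 2*n*(-148 + n))
11476 - X(4*3) = 11476 - 2*4*3*(-148 + 4*3) = 11476 - 2*12*(-148 + 12) = 11476 - 2*12*(-136) = 11476 - 1*(-3264) = 11476 + 3264 = 14740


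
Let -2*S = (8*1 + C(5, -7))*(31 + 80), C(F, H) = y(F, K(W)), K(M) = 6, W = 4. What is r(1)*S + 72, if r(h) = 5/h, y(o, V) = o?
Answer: -7071/2 ≈ -3535.5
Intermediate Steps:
C(F, H) = F
S = -1443/2 (S = -(8*1 + 5)*(31 + 80)/2 = -(8 + 5)*111/2 = -13*111/2 = -½*1443 = -1443/2 ≈ -721.50)
r(1)*S + 72 = (5/1)*(-1443/2) + 72 = (5*1)*(-1443/2) + 72 = 5*(-1443/2) + 72 = -7215/2 + 72 = -7071/2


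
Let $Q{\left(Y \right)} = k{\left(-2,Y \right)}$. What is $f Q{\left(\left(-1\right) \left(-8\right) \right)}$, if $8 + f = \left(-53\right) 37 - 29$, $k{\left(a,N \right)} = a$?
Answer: $3996$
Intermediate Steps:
$Q{\left(Y \right)} = -2$
$f = -1998$ ($f = -8 - 1990 = -1998$)
$f Q{\left(\left(-1\right) \left(-8\right) \right)} = \left(-1998\right) \left(-2\right) = 3996$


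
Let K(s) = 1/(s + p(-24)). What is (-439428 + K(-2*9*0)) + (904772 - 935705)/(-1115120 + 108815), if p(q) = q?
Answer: -3537588836291/8050440 ≈ -4.3943e+5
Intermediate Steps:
K(s) = 1/(-24 + s) (K(s) = 1/(s - 24) = 1/(-24 + s))
(-439428 + K(-2*9*0)) + (904772 - 935705)/(-1115120 + 108815) = (-439428 + 1/(-24 - 2*9*0)) + (904772 - 935705)/(-1115120 + 108815) = (-439428 + 1/(-24 - 18*0)) - 30933/(-1006305) = (-439428 + 1/(-24 + 0)) - 30933*(-1/1006305) = (-439428 + 1/(-24)) + 10311/335435 = (-439428 - 1/24) + 10311/335435 = -10546273/24 + 10311/335435 = -3537588836291/8050440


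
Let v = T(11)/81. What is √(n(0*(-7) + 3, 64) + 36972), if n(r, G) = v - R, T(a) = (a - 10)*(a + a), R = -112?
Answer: √3003826/9 ≈ 192.57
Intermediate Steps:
T(a) = 2*a*(-10 + a) (T(a) = (-10 + a)*(2*a) = 2*a*(-10 + a))
v = 22/81 (v = (2*11*(-10 + 11))/81 = (2*11*1)*(1/81) = 22*(1/81) = 22/81 ≈ 0.27161)
n(r, G) = 9094/81 (n(r, G) = 22/81 - 1*(-112) = 22/81 + 112 = 9094/81)
√(n(0*(-7) + 3, 64) + 36972) = √(9094/81 + 36972) = √(3003826/81) = √3003826/9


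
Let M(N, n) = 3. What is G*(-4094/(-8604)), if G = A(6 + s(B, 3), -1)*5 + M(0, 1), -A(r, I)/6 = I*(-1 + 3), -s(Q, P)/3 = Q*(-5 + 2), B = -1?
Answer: 14329/478 ≈ 29.977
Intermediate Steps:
s(Q, P) = 9*Q (s(Q, P) = -3*Q*(-5 + 2) = -3*Q*(-3) = -(-9)*Q = 9*Q)
A(r, I) = -12*I (A(r, I) = -6*I*(-1 + 3) = -6*I*2 = -12*I)
G = 63 (G = -12*(-1)*5 + 3 = 12*5 + 3 = 60 + 3 = 63)
G*(-4094/(-8604)) = 63*(-4094/(-8604)) = 63*(-4094*(-1/8604)) = 63*(2047/4302) = 14329/478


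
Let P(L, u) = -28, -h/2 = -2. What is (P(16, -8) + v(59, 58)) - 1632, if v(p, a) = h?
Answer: -1656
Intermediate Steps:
h = 4 (h = -2*(-2) = 4)
v(p, a) = 4
(P(16, -8) + v(59, 58)) - 1632 = (-28 + 4) - 1632 = -24 - 1632 = -1656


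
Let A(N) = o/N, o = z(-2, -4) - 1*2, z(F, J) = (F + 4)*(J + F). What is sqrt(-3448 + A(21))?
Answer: I*sqrt(31038)/3 ≈ 58.725*I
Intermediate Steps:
z(F, J) = (4 + F)*(F + J)
o = -14 (o = ((-2)**2 + 4*(-2) + 4*(-4) - 2*(-4)) - 1*2 = (4 - 8 - 16 + 8) - 2 = -12 - 2 = -14)
A(N) = -14/N
sqrt(-3448 + A(21)) = sqrt(-3448 - 14/21) = sqrt(-3448 - 14*1/21) = sqrt(-3448 - 2/3) = sqrt(-10346/3) = I*sqrt(31038)/3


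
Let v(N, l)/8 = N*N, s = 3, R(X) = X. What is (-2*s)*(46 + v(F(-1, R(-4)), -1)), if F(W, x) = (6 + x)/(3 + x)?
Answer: -468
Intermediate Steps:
F(W, x) = (6 + x)/(3 + x)
v(N, l) = 8*N**2 (v(N, l) = 8*(N*N) = 8*N**2)
(-2*s)*(46 + v(F(-1, R(-4)), -1)) = (-2*3)*(46 + 8*((6 - 4)/(3 - 4))**2) = -6*(46 + 8*(2/(-1))**2) = -6*(46 + 8*(-1*2)**2) = -6*(46 + 8*(-2)**2) = -6*(46 + 8*4) = -6*(46 + 32) = -6*78 = -468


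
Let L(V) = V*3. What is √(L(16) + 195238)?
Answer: √195286 ≈ 441.91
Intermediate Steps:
L(V) = 3*V
√(L(16) + 195238) = √(3*16 + 195238) = √(48 + 195238) = √195286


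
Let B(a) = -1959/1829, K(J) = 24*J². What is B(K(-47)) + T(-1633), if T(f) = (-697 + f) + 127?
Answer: -4031246/1829 ≈ -2204.1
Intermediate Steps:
T(f) = -570 + f
B(a) = -1959/1829 (B(a) = -1959*1/1829 = -1959/1829)
B(K(-47)) + T(-1633) = -1959/1829 + (-570 - 1633) = -1959/1829 - 2203 = -4031246/1829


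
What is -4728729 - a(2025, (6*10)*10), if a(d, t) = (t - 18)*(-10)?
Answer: -4722909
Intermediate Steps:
a(d, t) = 180 - 10*t (a(d, t) = (-18 + t)*(-10) = 180 - 10*t)
-4728729 - a(2025, (6*10)*10) = -4728729 - (180 - 10*6*10*10) = -4728729 - (180 - 600*10) = -4728729 - (180 - 10*600) = -4728729 - (180 - 6000) = -4728729 - 1*(-5820) = -4728729 + 5820 = -4722909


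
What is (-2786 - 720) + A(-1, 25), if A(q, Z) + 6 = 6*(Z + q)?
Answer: -3368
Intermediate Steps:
A(q, Z) = -6 + 6*Z + 6*q (A(q, Z) = -6 + 6*(Z + q) = -6 + (6*Z + 6*q) = -6 + 6*Z + 6*q)
(-2786 - 720) + A(-1, 25) = (-2786 - 720) + (-6 + 6*25 + 6*(-1)) = -3506 + (-6 + 150 - 6) = -3506 + 138 = -3368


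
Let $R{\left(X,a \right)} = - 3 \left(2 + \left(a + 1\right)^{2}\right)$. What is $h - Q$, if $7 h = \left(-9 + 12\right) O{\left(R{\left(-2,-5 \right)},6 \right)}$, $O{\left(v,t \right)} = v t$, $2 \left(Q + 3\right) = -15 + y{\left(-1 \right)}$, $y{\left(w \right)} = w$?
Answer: $- \frac{895}{7} \approx -127.86$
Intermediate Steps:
$Q = -11$ ($Q = -3 + \frac{-15 - 1}{2} = -3 + \frac{1}{2} \left(-16\right) = -3 - 8 = -11$)
$R{\left(X,a \right)} = -6 - 3 \left(1 + a\right)^{2}$ ($R{\left(X,a \right)} = - 3 \left(2 + \left(1 + a\right)^{2}\right) = -6 - 3 \left(1 + a\right)^{2}$)
$O{\left(v,t \right)} = t v$
$h = - \frac{972}{7}$ ($h = \frac{\left(-9 + 12\right) 6 \left(-6 - 3 \left(1 - 5\right)^{2}\right)}{7} = \frac{3 \cdot 6 \left(-6 - 3 \left(-4\right)^{2}\right)}{7} = \frac{3 \cdot 6 \left(-6 - 48\right)}{7} = \frac{3 \cdot 6 \left(-54\right)}{7} = \frac{3 \left(-324\right)}{7} = \frac{1}{7} \left(-972\right) = - \frac{972}{7} \approx -138.86$)
$h - Q = - \frac{972}{7} - -11 = - \frac{972}{7} + 11 = - \frac{895}{7}$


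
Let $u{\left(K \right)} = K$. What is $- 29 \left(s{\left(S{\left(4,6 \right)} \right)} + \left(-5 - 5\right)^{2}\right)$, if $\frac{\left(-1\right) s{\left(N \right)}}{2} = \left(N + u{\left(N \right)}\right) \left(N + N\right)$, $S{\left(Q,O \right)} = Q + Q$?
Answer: $11948$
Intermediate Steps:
$S{\left(Q,O \right)} = 2 Q$
$s{\left(N \right)} = - 8 N^{2}$ ($s{\left(N \right)} = - 2 \left(N + N\right) \left(N + N\right) = - 2 \cdot 2 N 2 N = - 2 \cdot 4 N^{2} = - 8 N^{2}$)
$- 29 \left(s{\left(S{\left(4,6 \right)} \right)} + \left(-5 - 5\right)^{2}\right) = - 29 \left(- 8 \left(2 \cdot 4\right)^{2} + \left(-5 - 5\right)^{2}\right) = - 29 \left(- 8 \cdot 8^{2} + \left(-10\right)^{2}\right) = - 29 \left(\left(-8\right) 64 + 100\right) = - 29 \left(-512 + 100\right) = \left(-29\right) \left(-412\right) = 11948$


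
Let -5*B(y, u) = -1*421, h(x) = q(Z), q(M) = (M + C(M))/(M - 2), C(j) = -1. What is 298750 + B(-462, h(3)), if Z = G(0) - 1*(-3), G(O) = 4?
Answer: 1494171/5 ≈ 2.9883e+5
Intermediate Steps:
Z = 7 (Z = 4 - 1*(-3) = 4 + 3 = 7)
q(M) = (-1 + M)/(-2 + M) (q(M) = (M - 1)/(M - 2) = (-1 + M)/(-2 + M))
h(x) = 6/5 (h(x) = (-1 + 7)/(-2 + 7) = 6/5)
B(y, u) = 421/5 (B(y, u) = -(-1)*421/5 = -⅕*(-421) = 421/5)
298750 + B(-462, h(3)) = 298750 + 421/5 = 1494171/5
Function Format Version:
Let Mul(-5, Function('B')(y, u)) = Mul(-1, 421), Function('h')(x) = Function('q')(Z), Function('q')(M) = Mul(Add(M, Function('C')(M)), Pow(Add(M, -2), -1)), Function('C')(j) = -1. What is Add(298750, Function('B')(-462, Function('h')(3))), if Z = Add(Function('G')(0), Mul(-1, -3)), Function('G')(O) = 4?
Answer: Rational(1494171, 5) ≈ 2.9883e+5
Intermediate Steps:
Z = 7 (Z = Add(4, Mul(-1, -3)) = Add(4, 3) = 7)
Function('q')(M) = Mul(Pow(Add(-2, M), -1), Add(-1, M)) (Function('q')(M) = Mul(Add(M, -1), Pow(Add(M, -2), -1)) = Mul(Add(-1, M), Pow(Add(-2, M), -1)) = Mul(Pow(Add(-2, M), -1), Add(-1, M)))
Function('h')(x) = Rational(6, 5) (Function('h')(x) = Mul(Pow(Add(-2, 7), -1), Add(-1, 7)) = Mul(Pow(5, -1), 6) = Mul(Rational(1, 5), 6) = Rational(6, 5))
Function('B')(y, u) = Rational(421, 5) (Function('B')(y, u) = Mul(Rational(-1, 5), Mul(-1, 421)) = Mul(Rational(-1, 5), -421) = Rational(421, 5))
Add(298750, Function('B')(-462, Function('h')(3))) = Add(298750, Rational(421, 5)) = Rational(1494171, 5)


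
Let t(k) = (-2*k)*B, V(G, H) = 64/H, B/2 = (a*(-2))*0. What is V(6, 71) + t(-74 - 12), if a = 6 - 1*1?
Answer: 64/71 ≈ 0.90141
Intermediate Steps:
a = 5 (a = 6 - 1 = 5)
B = 0 (B = 2*((5*(-2))*0) = 2*(-10*0) = 2*0 = 0)
t(k) = 0 (t(k) = -2*k*0 = 0)
V(6, 71) + t(-74 - 12) = 64/71 + 0 = 64/71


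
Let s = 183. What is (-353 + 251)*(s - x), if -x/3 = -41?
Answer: -6120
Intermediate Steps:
x = 123 (x = -3*(-41) = 123)
(-353 + 251)*(s - x) = (-353 + 251)*(183 - 1*123) = -102*(183 - 123) = -102*60 = -6120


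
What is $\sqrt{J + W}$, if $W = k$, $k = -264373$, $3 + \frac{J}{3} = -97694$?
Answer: $2 i \sqrt{139366} \approx 746.63 i$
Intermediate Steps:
$J = -293091$ ($J = -9 + 3 \left(-97694\right) = -9 - 293082 = -293091$)
$W = -264373$
$\sqrt{J + W} = \sqrt{-293091 - 264373} = \sqrt{-557464} = 2 i \sqrt{139366}$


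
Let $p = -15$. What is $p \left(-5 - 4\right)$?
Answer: $135$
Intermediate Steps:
$p \left(-5 - 4\right) = - 15 \left(-5 - 4\right) = \left(-15\right) \left(-9\right) = 135$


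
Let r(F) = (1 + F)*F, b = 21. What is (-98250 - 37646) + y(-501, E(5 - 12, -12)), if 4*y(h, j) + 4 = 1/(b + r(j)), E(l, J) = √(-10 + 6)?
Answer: -159271267/1172 - I/586 ≈ -1.359e+5 - 0.0017065*I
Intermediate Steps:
r(F) = F*(1 + F)
E(l, J) = 2*I (E(l, J) = √(-4) = 2*I)
y(h, j) = -1 + 1/(4*(21 + j*(1 + j)))
(-98250 - 37646) + y(-501, E(5 - 12, -12)) = (-98250 - 37646) + (-83/4 - 2*I*(1 + 2*I))/(21 + (2*I)*(1 + 2*I)) = -135896 + (-83/4 - 2*I*(1 + 2*I))/(21 + 2*I*(1 + 2*I))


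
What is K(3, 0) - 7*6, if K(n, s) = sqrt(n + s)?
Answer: -42 + sqrt(3) ≈ -40.268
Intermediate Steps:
K(3, 0) - 7*6 = sqrt(3 + 0) - 7*6 = sqrt(3) - 42 = -42 + sqrt(3)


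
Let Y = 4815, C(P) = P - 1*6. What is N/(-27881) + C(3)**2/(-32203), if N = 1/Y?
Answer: -1208255338/4323156624045 ≈ -0.00027948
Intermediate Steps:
C(P) = -6 + P (C(P) = P - 6 = -6 + P)
N = 1/4815 ≈ 0.00020768
N/(-27881) + C(3)**2/(-32203) = (1/4815)/(-27881) + (-6 + 3)**2/(-32203) = (1/4815)*(-1/27881) + (-3)**2*(-1/32203) = -1/134247015 + 9*(-1/32203) = -1/134247015 - 9/32203 = -1208255338/4323156624045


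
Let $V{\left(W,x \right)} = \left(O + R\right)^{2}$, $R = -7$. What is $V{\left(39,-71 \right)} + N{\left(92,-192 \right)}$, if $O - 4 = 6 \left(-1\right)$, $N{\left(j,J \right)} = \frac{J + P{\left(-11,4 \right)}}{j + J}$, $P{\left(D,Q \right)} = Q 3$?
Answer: $\frac{414}{5} \approx 82.8$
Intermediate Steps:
$P{\left(D,Q \right)} = 3 Q$
$N{\left(j,J \right)} = \frac{12 + J}{J + j}$ ($N{\left(j,J \right)} = \frac{J + 3 \cdot 4}{j + J} = \frac{J + 12}{J + j} = \frac{12 + J}{J + j}$)
$O = -2$ ($O = 4 + 6 \left(-1\right) = 4 - 6 = -2$)
$V{\left(W,x \right)} = 81$ ($V{\left(W,x \right)} = \left(-2 - 7\right)^{2} = \left(-9\right)^{2} = 81$)
$V{\left(39,-71 \right)} + N{\left(92,-192 \right)} = 81 + \frac{12 - 192}{-192 + 92} = 81 + \frac{1}{-100} \left(-180\right) = 81 - - \frac{9}{5} = 81 + \frac{9}{5} = \frac{414}{5}$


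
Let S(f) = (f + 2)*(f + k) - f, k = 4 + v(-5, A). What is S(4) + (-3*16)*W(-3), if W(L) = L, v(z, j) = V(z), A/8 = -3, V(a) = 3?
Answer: 206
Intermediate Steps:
A = -24 (A = 8*(-3) = -24)
v(z, j) = 3
k = 7 (k = 4 + 3 = 7)
S(f) = -f + (2 + f)*(7 + f) (S(f) = (f + 2)*(f + 7) - f = (2 + f)*(7 + f) - f = -f + (2 + f)*(7 + f))
S(4) + (-3*16)*W(-3) = (14 + 4² + 8*4) - 3*16*(-3) = (14 + 16 + 32) - 48*(-3) = 62 + 144 = 206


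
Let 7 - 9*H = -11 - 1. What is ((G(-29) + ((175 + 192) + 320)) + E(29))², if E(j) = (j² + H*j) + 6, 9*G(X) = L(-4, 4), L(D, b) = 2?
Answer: 206180881/81 ≈ 2.5454e+6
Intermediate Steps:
G(X) = 2/9 (G(X) = (⅑)*2 = 2/9)
H = 19/9 (H = 7/9 - (-11 - 1)/9 = 7/9 - ⅑*(-12) = 7/9 + 4/3 = 19/9 ≈ 2.1111)
E(j) = 6 + j² + 19*j/9 (E(j) = (j² + 19*j/9) + 6 = 6 + j² + 19*j/9)
((G(-29) + ((175 + 192) + 320)) + E(29))² = ((2/9 + ((175 + 192) + 320)) + (6 + 29² + (19/9)*29))² = ((2/9 + (367 + 320)) + (6 + 841 + 551/9))² = ((2/9 + 687) + 8174/9)² = (6185/9 + 8174/9)² = (14359/9)² = 206180881/81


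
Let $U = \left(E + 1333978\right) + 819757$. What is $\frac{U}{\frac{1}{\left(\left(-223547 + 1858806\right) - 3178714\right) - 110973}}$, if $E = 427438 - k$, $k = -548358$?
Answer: $-5177583713268$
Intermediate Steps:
$E = 975796$ ($E = 427438 - -548358 = 427438 + 548358 = 975796$)
$U = 3129531$ ($U = \left(975796 + 1333978\right) + 819757 = 2309774 + 819757 = 3129531$)
$\frac{U}{\frac{1}{\left(\left(-223547 + 1858806\right) - 3178714\right) - 110973}} = \frac{3129531}{\frac{1}{\left(\left(-223547 + 1858806\right) - 3178714\right) - 110973}} = \frac{3129531}{\frac{1}{\left(1635259 - 3178714\right) - 110973}} = \frac{3129531}{\frac{1}{-1543455 - 110973}} = \frac{3129531}{\frac{1}{-1654428}} = \frac{3129531}{- \frac{1}{1654428}} = 3129531 \left(-1654428\right) = -5177583713268$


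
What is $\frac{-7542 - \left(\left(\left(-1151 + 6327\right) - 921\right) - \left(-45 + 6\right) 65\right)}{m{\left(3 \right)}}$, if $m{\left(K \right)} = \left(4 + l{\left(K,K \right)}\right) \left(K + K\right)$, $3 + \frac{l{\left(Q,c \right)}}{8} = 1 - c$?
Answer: $\frac{3583}{54} \approx 66.352$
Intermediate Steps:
$l{\left(Q,c \right)} = -16 - 8 c$ ($l{\left(Q,c \right)} = -24 + 8 \left(1 - c\right) = -24 - \left(-8 + 8 c\right) = -16 - 8 c$)
$m{\left(K \right)} = 2 K \left(-12 - 8 K\right)$ ($m{\left(K \right)} = \left(4 - \left(16 + 8 K\right)\right) \left(K + K\right) = \left(-12 - 8 K\right) 2 K = 2 K \left(-12 - 8 K\right)$)
$\frac{-7542 - \left(\left(\left(-1151 + 6327\right) - 921\right) - \left(-45 + 6\right) 65\right)}{m{\left(3 \right)}} = \frac{-7542 - \left(\left(\left(-1151 + 6327\right) - 921\right) - \left(-45 + 6\right) 65\right)}{\left(-8\right) 3 \left(3 + 2 \cdot 3\right)} = \frac{-7542 - \left(\left(5176 - 921\right) - \left(-39\right) 65\right)}{\left(-8\right) 3 \left(3 + 6\right)} = \frac{-7542 - \left(4255 - -2535\right)}{\left(-8\right) 3 \cdot 9} = \frac{-7542 - \left(4255 + 2535\right)}{-216} = \left(-7542 - 6790\right) \left(- \frac{1}{216}\right) = \left(-14332\right) \left(- \frac{1}{216}\right) = \frac{3583}{54}$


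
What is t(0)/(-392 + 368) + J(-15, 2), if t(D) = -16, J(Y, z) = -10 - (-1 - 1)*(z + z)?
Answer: -4/3 ≈ -1.3333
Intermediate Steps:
J(Y, z) = -10 + 4*z (J(Y, z) = -10 - (-2)*2*z = -10 - (-4)*z = -10 + 4*z)
t(0)/(-392 + 368) + J(-15, 2) = -16/(-392 + 368) + (-10 + 4*2) = -16/(-24) + (-10 + 8) = -16*(-1/24) - 2 = ⅔ - 2 = -4/3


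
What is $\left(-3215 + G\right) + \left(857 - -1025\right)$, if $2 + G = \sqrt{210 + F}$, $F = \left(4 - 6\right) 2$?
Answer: $-1335 + \sqrt{206} \approx -1320.6$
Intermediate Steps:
$F = -4$ ($F = \left(-2\right) 2 = -4$)
$G = -2 + \sqrt{206}$ ($G = -2 + \sqrt{210 - 4} = -2 + \sqrt{206} \approx 12.353$)
$\left(-3215 + G\right) + \left(857 - -1025\right) = \left(-3215 - \left(2 - \sqrt{206}\right)\right) + \left(857 - -1025\right) = \left(-3217 + \sqrt{206}\right) + \left(857 + 1025\right) = \left(-3217 + \sqrt{206}\right) + 1882 = -1335 + \sqrt{206}$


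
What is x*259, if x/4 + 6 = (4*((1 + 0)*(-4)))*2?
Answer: -39368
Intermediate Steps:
x = -152 (x = -24 + 4*((4*((1 + 0)*(-4)))*2) = -24 + 4*((4*(1*(-4)))*2) = -24 + 4*((4*(-4))*2) = -24 + 4*(-16*2) = -24 + 4*(-32) = -24 - 128 = -152)
x*259 = -152*259 = -39368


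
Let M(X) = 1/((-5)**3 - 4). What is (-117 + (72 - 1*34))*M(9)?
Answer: 79/129 ≈ 0.61240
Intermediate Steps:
M(X) = -1/129 (M(X) = 1/(-125 - 4) = 1/(-129) = -1/129)
(-117 + (72 - 1*34))*M(9) = (-117 + (72 - 1*34))*(-1/129) = (-117 + (72 - 34))*(-1/129) = (-117 + 38)*(-1/129) = -79*(-1/129) = 79/129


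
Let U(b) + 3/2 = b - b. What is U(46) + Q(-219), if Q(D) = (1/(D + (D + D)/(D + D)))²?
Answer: -71285/47524 ≈ -1.5000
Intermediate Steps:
U(b) = -3/2 (U(b) = -3/2 + (b - b) = -3/2 + 0 = -3/2)
Q(D) = (1 + D)⁻² (Q(D) = (1/(D + (2*D)/((2*D))))² = (1/(D + (2*D)*(1/(2*D))))² = (1/(D + 1))² = (1/(1 + D))² = (1 + D)⁻²)
U(46) + Q(-219) = -3/2 + (1 - 219)⁻² = -3/2 + (-218)⁻² = -3/2 + 1/47524 = -71285/47524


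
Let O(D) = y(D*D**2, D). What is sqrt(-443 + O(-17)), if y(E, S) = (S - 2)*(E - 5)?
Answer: sqrt(92999) ≈ 304.96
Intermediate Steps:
y(E, S) = (-5 + E)*(-2 + S) (y(E, S) = (-2 + S)*(-5 + E) = (-5 + E)*(-2 + S))
O(D) = 10 + D**4 - 5*D - 2*D**3 (O(D) = 10 - 5*D - 2*D*D**2 + (D*D**2)*D = 10 - 5*D - 2*D**3 + D**3*D = 10 - 5*D - 2*D**3 + D**4 = 10 + D**4 - 5*D - 2*D**3)
sqrt(-443 + O(-17)) = sqrt(-443 + (10 + (-17)**4 - 5*(-17) - 2*(-17)**3)) = sqrt(-443 + (10 + 83521 + 85 - 2*(-4913))) = sqrt(-443 + (10 + 83521 + 85 + 9826)) = sqrt(-443 + 93442) = sqrt(92999)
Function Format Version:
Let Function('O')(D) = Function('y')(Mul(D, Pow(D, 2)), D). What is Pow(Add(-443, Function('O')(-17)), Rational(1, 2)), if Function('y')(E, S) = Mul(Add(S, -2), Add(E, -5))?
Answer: Pow(92999, Rational(1, 2)) ≈ 304.96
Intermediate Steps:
Function('y')(E, S) = Mul(Add(-5, E), Add(-2, S)) (Function('y')(E, S) = Mul(Add(-2, S), Add(-5, E)) = Mul(Add(-5, E), Add(-2, S)))
Function('O')(D) = Add(10, Pow(D, 4), Mul(-5, D), Mul(-2, Pow(D, 3))) (Function('O')(D) = Add(10, Mul(-5, D), Mul(-2, Mul(D, Pow(D, 2))), Mul(Mul(D, Pow(D, 2)), D)) = Add(10, Mul(-5, D), Mul(-2, Pow(D, 3)), Mul(Pow(D, 3), D)) = Add(10, Mul(-5, D), Mul(-2, Pow(D, 3)), Pow(D, 4)) = Add(10, Pow(D, 4), Mul(-5, D), Mul(-2, Pow(D, 3))))
Pow(Add(-443, Function('O')(-17)), Rational(1, 2)) = Pow(Add(-443, Add(10, Pow(-17, 4), Mul(-5, -17), Mul(-2, Pow(-17, 3)))), Rational(1, 2)) = Pow(Add(-443, Add(10, 83521, 85, Mul(-2, -4913))), Rational(1, 2)) = Pow(Add(-443, Add(10, 83521, 85, 9826)), Rational(1, 2)) = Pow(Add(-443, 93442), Rational(1, 2)) = Pow(92999, Rational(1, 2))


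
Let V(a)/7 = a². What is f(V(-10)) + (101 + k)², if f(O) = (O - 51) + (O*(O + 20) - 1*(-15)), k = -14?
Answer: 512233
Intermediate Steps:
V(a) = 7*a²
f(O) = -36 + O + O*(20 + O) (f(O) = (-51 + O) + (O*(20 + O) + 15) = (-51 + O) + (15 + O*(20 + O)) = -36 + O + O*(20 + O))
f(V(-10)) + (101 + k)² = (-36 + (7*(-10)²)² + 21*(7*(-10)²)) + (101 - 14)² = (-36 + (7*100)² + 21*(7*100)) + 87² = (-36 + 700² + 21*700) + 7569 = (-36 + 490000 + 14700) + 7569 = 504664 + 7569 = 512233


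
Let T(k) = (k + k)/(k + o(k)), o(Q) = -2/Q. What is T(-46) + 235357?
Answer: 248774465/1057 ≈ 2.3536e+5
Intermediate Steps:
T(k) = 2*k/(k - 2/k) (T(k) = (k + k)/(k - 2/k) = (2*k)/(k - 2/k) = 2*k/(k - 2/k))
T(-46) + 235357 = 2*(-46)²/(-2 + (-46)²) + 235357 = 2*2116/(-2 + 2116) + 235357 = 2*2116/2114 + 235357 = 2*2116*(1/2114) + 235357 = 2116/1057 + 235357 = 248774465/1057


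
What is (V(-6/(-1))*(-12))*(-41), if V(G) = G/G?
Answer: 492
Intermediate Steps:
V(G) = 1
(V(-6/(-1))*(-12))*(-41) = (1*(-12))*(-41) = -12*(-41) = 492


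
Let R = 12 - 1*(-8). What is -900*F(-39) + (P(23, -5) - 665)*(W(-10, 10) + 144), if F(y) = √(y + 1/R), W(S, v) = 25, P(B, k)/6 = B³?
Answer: 12224953 - 90*I*√3895 ≈ 1.2225e+7 - 5616.9*I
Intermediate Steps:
P(B, k) = 6*B³
R = 20 (R = 12 + 8 = 20)
F(y) = √(1/20 + y) (F(y) = √(y + 1/20) = √(1/20 + y))
-900*F(-39) + (P(23, -5) - 665)*(W(-10, 10) + 144) = -90*√(5 + 100*(-39)) + (6*23³ - 665)*(25 + 144) = -90*√(5 - 3900) + (6*12167 - 665)*169 = -90*√(-3895) + (73002 - 665)*169 = -90*I*√3895 + 72337*169 = -90*I*√3895 + 12224953 = 12224953 - 90*I*√3895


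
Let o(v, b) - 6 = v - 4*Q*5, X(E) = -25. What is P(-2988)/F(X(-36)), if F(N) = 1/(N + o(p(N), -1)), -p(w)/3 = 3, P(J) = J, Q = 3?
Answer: 262944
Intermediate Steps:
p(w) = -9 (p(w) = -3*3 = -9)
o(v, b) = -54 + v (o(v, b) = 6 + (v - 4*3*5) = 6 + (v - 12*5) = 6 + (v - 60) = 6 + (-60 + v) = -54 + v)
F(N) = 1/(-63 + N) (F(N) = 1/(N + (-54 - 9)) = 1/(N - 63) = 1/(-63 + N))
P(-2988)/F(X(-36)) = -2988/(1/(-63 - 25)) = -2988/(1/(-88)) = -2988/(-1/88) = -2988*(-88) = 262944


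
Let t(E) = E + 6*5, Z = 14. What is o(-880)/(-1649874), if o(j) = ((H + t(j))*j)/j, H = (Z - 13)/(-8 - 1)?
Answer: 7651/14848866 ≈ 0.00051526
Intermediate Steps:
t(E) = 30 + E (t(E) = E + 30 = 30 + E)
H = -⅑ (H = (14 - 13)/(-8 - 1) = 1/(-9) = 1*(-⅑) = -⅑ ≈ -0.11111)
o(j) = 269/9 + j (o(j) = ((-⅑ + (30 + j))*j)/j = ((269/9 + j)*j)/j = (j*(269/9 + j))/j = 269/9 + j)
o(-880)/(-1649874) = (269/9 - 880)/(-1649874) = -7651/9*(-1/1649874) = 7651/14848866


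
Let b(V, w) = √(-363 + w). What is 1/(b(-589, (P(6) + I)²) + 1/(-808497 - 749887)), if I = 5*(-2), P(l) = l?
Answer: -1558384/842710559935233 - 2428560691456*I*√347/842710559935233 ≈ -1.8493e-9 - 0.053683*I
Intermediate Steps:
I = -10
1/(b(-589, (P(6) + I)²) + 1/(-808497 - 749887)) = 1/(√(-363 + (6 - 10)²) + 1/(-808497 - 749887)) = 1/(√(-363 + (-4)²) + 1/(-1558384)) = 1/(√(-363 + 16) - 1/1558384) = 1/(√(-347) - 1/1558384) = 1/(I*√347 - 1/1558384) = 1/(-1/1558384 + I*√347)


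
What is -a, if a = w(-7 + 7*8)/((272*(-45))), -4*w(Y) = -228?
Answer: 19/4080 ≈ 0.0046569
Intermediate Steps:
w(Y) = 57 (w(Y) = -1/4*(-228) = 57)
a = -19/4080 (a = 57/((272*(-45))) = 57/(-12240) = 57*(-1/12240) = -19/4080 ≈ -0.0046569)
-a = -1*(-19/4080) = 19/4080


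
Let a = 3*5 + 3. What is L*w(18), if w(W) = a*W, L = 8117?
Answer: 2629908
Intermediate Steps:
a = 18 (a = 15 + 3 = 18)
w(W) = 18*W
L*w(18) = 8117*(18*18) = 8117*324 = 2629908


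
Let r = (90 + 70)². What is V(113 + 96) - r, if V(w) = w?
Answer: -25391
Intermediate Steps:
r = 25600 (r = 160² = 25600)
V(113 + 96) - r = (113 + 96) - 1*25600 = 209 - 25600 = -25391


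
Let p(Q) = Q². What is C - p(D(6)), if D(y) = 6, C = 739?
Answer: 703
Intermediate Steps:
C - p(D(6)) = 739 - 1*6² = 739 - 1*36 = 739 - 36 = 703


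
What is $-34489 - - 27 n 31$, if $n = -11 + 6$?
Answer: $-38674$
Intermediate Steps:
$n = -5$
$-34489 - - 27 n 31 = -34489 - \left(-27\right) \left(-5\right) 31 = -34489 - 135 \cdot 31 = -34489 - 4185 = -38674$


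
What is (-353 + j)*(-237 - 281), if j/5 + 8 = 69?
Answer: 24864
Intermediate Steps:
j = 305 (j = -40 + 5*69 = -40 + 345 = 305)
(-353 + j)*(-237 - 281) = (-353 + 305)*(-237 - 281) = -48*(-518) = 24864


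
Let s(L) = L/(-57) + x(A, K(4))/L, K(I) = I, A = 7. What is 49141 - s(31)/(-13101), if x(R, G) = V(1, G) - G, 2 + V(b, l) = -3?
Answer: 103417086943/2104497 ≈ 49141.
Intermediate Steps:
V(b, l) = -5 (V(b, l) = -2 - 3 = -5)
x(R, G) = -5 - G
s(L) = -9/L - L/57 (s(L) = L/(-57) + (-5 - 1*4)/L = L*(-1/57) + (-5 - 4)/L = -L/57 - 9/L = -9/L - L/57)
49141 - s(31)/(-13101) = 49141 - (-9/31 - 1/57*31)/(-13101) = 49141 - (-9*1/31 - 31/57)*(-1)/13101 = 49141 - (-9/31 - 31/57)*(-1)/13101 = 49141 - (-1474)*(-1)/(1767*13101) = 49141 - 1*134/2104497 = 49141 - 134/2104497 = 103417086943/2104497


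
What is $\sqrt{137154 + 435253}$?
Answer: $\sqrt{572407} \approx 756.58$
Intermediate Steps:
$\sqrt{137154 + 435253} = \sqrt{572407}$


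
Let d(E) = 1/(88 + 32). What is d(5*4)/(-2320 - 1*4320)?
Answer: -1/796800 ≈ -1.2550e-6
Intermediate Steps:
d(E) = 1/120
d(5*4)/(-2320 - 1*4320) = 1/(120*(-2320 - 1*4320)) = 1/(120*(-2320 - 4320)) = (1/120)/(-6640) = (1/120)*(-1/6640) = -1/796800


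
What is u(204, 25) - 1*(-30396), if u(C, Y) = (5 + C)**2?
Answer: 74077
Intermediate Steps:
u(204, 25) - 1*(-30396) = (5 + 204)**2 - 1*(-30396) = 209**2 + 30396 = 43681 + 30396 = 74077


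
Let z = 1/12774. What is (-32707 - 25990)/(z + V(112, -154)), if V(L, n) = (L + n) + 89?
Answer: -749795478/600379 ≈ -1248.9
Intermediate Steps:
V(L, n) = 89 + L + n
z = 1/12774 ≈ 7.8284e-5
(-32707 - 25990)/(z + V(112, -154)) = (-32707 - 25990)/(1/12774 + (89 + 112 - 154)) = -58697/(1/12774 + 47) = -58697/600379/12774 = -58697*12774/600379 = -749795478/600379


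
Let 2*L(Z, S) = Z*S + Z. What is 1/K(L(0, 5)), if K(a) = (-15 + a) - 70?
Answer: -1/85 ≈ -0.011765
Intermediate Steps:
L(Z, S) = Z/2 + S*Z/2 (L(Z, S) = (Z*S + Z)/2 = (S*Z + Z)/2 = (Z + S*Z)/2 = Z/2 + S*Z/2)
K(a) = -85 + a
1/K(L(0, 5)) = 1/(-85 + (½)*0*(1 + 5)) = 1/(-85 + (½)*0*6) = 1/(-85 + 0) = 1/(-85) = -1/85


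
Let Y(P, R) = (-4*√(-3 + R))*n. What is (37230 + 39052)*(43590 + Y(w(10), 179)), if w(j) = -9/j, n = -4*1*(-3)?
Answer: 3325132380 - 14646144*√11 ≈ 3.2766e+9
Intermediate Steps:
n = 12 (n = -4*(-3) = 12)
Y(P, R) = -48*√(-3 + R) (Y(P, R) = -4*√(-3 + R)*12 = -48*√(-3 + R))
(37230 + 39052)*(43590 + Y(w(10), 179)) = (37230 + 39052)*(43590 - 48*√(-3 + 179)) = 76282*(43590 - 192*√11) = 3325132380 - 14646144*√11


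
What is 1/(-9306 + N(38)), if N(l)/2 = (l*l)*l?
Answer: 1/100438 ≈ 9.9564e-6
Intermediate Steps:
N(l) = 2*l³ (N(l) = 2*((l*l)*l) = 2*(l²*l) = 2*l³)
1/(-9306 + N(38)) = 1/(-9306 + 2*38³) = 1/(-9306 + 2*54872) = 1/(-9306 + 109744) = 1/100438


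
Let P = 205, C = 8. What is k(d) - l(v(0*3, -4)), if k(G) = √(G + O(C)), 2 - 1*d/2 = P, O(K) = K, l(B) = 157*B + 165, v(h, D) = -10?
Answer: 1405 + I*√398 ≈ 1405.0 + 19.95*I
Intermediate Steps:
l(B) = 165 + 157*B
d = -406 (d = 4 - 2*205 = 4 - 410 = -406)
k(G) = √(8 + G) (k(G) = √(G + 8) = √(8 + G))
k(d) - l(v(0*3, -4)) = √(8 - 406) - (165 + 157*(-10)) = √(-398) - (165 - 1570) = I*√398 - 1*(-1405) = I*√398 + 1405 = 1405 + I*√398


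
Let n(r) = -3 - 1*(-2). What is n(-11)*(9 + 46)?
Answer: -55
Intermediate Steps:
n(r) = -1 (n(r) = -3 + 2 = -1)
n(-11)*(9 + 46) = -(9 + 46) = -1*55 = -55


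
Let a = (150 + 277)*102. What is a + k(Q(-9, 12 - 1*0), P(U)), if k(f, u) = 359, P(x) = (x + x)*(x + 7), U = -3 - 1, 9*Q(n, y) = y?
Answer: 43913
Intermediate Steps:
Q(n, y) = y/9
U = -4
P(x) = 2*x*(7 + x) (P(x) = (2*x)*(7 + x) = 2*x*(7 + x))
a = 43554 (a = 427*102 = 43554)
a + k(Q(-9, 12 - 1*0), P(U)) = 43554 + 359 = 43913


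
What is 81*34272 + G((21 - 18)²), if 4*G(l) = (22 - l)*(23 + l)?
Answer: 2776136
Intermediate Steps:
G(l) = (22 - l)*(23 + l)/4 (G(l) = ((22 - l)*(23 + l))/4 = (22 - l)*(23 + l)/4)
81*34272 + G((21 - 18)²) = 81*34272 + (253/2 - (21 - 18)²/4 - (21 - 18)⁴/4) = 2776032 + (253/2 - ¼*3² - (3²)²/4) = 2776032 + (253/2 - ¼*9 - ¼*9²) = 2776032 + (253/2 - 9/4 - ¼*81) = 2776032 + (253/2 - 9/4 - 81/4) = 2776032 + 104 = 2776136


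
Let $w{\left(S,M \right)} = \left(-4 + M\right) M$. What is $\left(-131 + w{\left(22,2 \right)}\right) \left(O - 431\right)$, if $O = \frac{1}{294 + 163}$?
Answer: $\frac{26590410}{457} \approx 58185.0$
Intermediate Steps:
$w{\left(S,M \right)} = M \left(-4 + M\right)$
$O = \frac{1}{457} \approx 0.0021882$
$\left(-131 + w{\left(22,2 \right)}\right) \left(O - 431\right) = \left(-131 + 2 \left(-4 + 2\right)\right) \left(\frac{1}{457} - 431\right) = \left(-131 + 2 \left(-2\right)\right) \left(- \frac{196966}{457}\right) = \left(-131 - 4\right) \left(- \frac{196966}{457}\right) = \left(-135\right) \left(- \frac{196966}{457}\right) = \frac{26590410}{457}$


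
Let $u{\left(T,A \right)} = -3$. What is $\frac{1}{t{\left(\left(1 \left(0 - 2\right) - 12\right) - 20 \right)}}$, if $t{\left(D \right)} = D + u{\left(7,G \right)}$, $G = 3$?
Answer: $- \frac{1}{37} \approx -0.027027$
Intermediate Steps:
$t{\left(D \right)} = -3 + D$ ($t{\left(D \right)} = D - 3 = -3 + D$)
$\frac{1}{t{\left(\left(1 \left(0 - 2\right) - 12\right) - 20 \right)}} = \frac{1}{-3 - \left(32 - \left(0 - 2\right)\right)} = \frac{1}{-3 + \left(\left(1 \left(-2\right) - 12\right) - 20\right)} = \frac{1}{-3 - 34} = \frac{1}{-37} = - \frac{1}{37}$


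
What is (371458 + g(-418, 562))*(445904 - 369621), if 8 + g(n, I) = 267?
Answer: 28355687911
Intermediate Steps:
g(n, I) = 259 (g(n, I) = -8 + 267 = 259)
(371458 + g(-418, 562))*(445904 - 369621) = (371458 + 259)*(445904 - 369621) = 371717*76283 = 28355687911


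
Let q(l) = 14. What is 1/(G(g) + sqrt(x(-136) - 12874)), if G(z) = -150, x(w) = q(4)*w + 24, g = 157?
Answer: -25/6209 - I*sqrt(14754)/37254 ≈ -0.0040264 - 0.0032605*I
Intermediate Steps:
x(w) = 24 + 14*w (x(w) = 14*w + 24 = 24 + 14*w)
1/(G(g) + sqrt(x(-136) - 12874)) = 1/(-150 + sqrt((24 + 14*(-136)) - 12874)) = 1/(-150 + sqrt((24 - 1904) - 12874)) = 1/(-150 + sqrt(-1880 - 12874)) = 1/(-150 + sqrt(-14754)) = 1/(-150 + I*sqrt(14754))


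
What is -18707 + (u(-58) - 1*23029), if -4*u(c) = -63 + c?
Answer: -166823/4 ≈ -41706.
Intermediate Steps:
u(c) = 63/4 - c/4 (u(c) = -(-63 + c)/4 = 63/4 - c/4)
-18707 + (u(-58) - 1*23029) = -18707 + ((63/4 - ¼*(-58)) - 1*23029) = -18707 + ((63/4 + 29/2) - 23029) = -18707 + (121/4 - 23029) = -18707 - 91995/4 = -166823/4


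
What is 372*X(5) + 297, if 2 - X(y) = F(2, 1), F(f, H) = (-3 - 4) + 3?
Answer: 2529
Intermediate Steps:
F(f, H) = -4 (F(f, H) = -7 + 3 = -4)
X(y) = 6 (X(y) = 2 - 1*(-4) = 2 + 4 = 6)
372*X(5) + 297 = 372*6 + 297 = 2232 + 297 = 2529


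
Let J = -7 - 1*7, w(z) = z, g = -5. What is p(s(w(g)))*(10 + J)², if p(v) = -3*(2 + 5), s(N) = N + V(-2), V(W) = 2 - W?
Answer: -336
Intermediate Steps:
J = -14 (J = -7 - 7 = -14)
s(N) = 4 + N (s(N) = N + (2 - 1*(-2)) = N + (2 + 2) = N + 4 = 4 + N)
p(v) = -21 (p(v) = -3*7 = -21)
p(s(w(g)))*(10 + J)² = -21*(10 - 14)² = -21*(-4)² = -21*16 = -336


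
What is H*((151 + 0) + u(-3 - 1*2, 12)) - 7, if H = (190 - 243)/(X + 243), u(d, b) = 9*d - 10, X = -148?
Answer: -5753/95 ≈ -60.558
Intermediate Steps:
u(d, b) = -10 + 9*d
H = -53/95 (H = (190 - 243)/(-148 + 243) = -53/95 ≈ -0.55789)
H*((151 + 0) + u(-3 - 1*2, 12)) - 7 = -53*((151 + 0) + (-10 + 9*(-3 - 1*2)))/95 - 7 = -53*(151 + (-10 + 9*(-3 - 2)))/95 - 7 = -53*(151 + (-10 + 9*(-5)))/95 - 7 = -53*(151 + (-10 - 45))/95 - 7 = -53*(151 - 55)/95 - 7 = -53/95*96 - 7 = -5088/95 - 7 = -5753/95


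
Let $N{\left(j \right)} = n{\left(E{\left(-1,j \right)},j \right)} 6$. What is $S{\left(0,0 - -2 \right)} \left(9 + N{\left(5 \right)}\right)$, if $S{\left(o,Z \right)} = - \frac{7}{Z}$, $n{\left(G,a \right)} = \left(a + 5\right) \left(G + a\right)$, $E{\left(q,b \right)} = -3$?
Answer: $- \frac{903}{2} \approx -451.5$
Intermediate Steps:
$n{\left(G,a \right)} = \left(5 + a\right) \left(G + a\right)$
$N{\left(j \right)} = -90 + 6 j^{2} + 12 j$ ($N{\left(j \right)} = \left(j^{2} + 5 \left(-3\right) + 5 j - 3 j\right) 6 = \left(j^{2} - 15 + 5 j - 3 j\right) 6 = \left(-15 + j^{2} + 2 j\right) 6 = -90 + 6 j^{2} + 12 j$)
$S{\left(0,0 - -2 \right)} \left(9 + N{\left(5 \right)}\right) = - \frac{7}{0 - -2} \left(9 + \left(-90 + 6 \cdot 5^{2} + 12 \cdot 5\right)\right) = - \frac{7}{0 + 2} \left(9 + \left(-90 + 6 \cdot 25 + 60\right)\right) = - \frac{7}{2} \left(9 + \left(-90 + 150 + 60\right)\right) = \left(-7\right) \frac{1}{2} \left(9 + 120\right) = \left(- \frac{7}{2}\right) 129 = - \frac{903}{2}$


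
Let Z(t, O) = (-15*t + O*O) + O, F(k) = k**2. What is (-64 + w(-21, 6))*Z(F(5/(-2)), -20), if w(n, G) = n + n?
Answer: -60685/2 ≈ -30343.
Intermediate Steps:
w(n, G) = 2*n
Z(t, O) = O + O**2 - 15*t (Z(t, O) = (-15*t + O**2) + O = (O**2 - 15*t) + O = O + O**2 - 15*t)
(-64 + w(-21, 6))*Z(F(5/(-2)), -20) = (-64 + 2*(-21))*(-20 + (-20)**2 - 15*(5/(-2))**2) = (-64 - 42)*(-20 + 400 - 15*(5*(-1/2))**2) = -106*(-20 + 400 - 15*(-5/2)**2) = -106*(-20 + 400 - 15*25/4) = -106*(-20 + 400 - 375/4) = -106*1145/4 = -60685/2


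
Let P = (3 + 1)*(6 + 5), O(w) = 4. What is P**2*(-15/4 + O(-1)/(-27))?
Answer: -203764/27 ≈ -7546.8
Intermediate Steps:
P = 44 (P = 4*11 = 44)
P**2*(-15/4 + O(-1)/(-27)) = 44**2*(-15/4 + 4/(-27)) = 1936*(-15*1/4 + 4*(-1/27)) = 1936*(-15/4 - 4/27) = 1936*(-421/108) = -203764/27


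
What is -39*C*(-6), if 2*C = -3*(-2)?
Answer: 702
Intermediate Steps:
C = 3 (C = (-3*(-2))/2 = (½)*6 = 3)
-39*C*(-6) = -39*3*(-6) = -117*(-6) = 702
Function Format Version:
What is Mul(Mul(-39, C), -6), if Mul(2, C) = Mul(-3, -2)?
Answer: 702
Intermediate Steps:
C = 3 (C = Mul(Rational(1, 2), Mul(-3, -2)) = Mul(Rational(1, 2), 6) = 3)
Mul(Mul(-39, C), -6) = Mul(Mul(-39, 3), -6) = Mul(-117, -6) = 702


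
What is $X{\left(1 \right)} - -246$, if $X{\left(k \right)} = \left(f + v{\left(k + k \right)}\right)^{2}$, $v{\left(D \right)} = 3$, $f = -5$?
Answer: $250$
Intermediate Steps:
$X{\left(k \right)} = 4$ ($X{\left(k \right)} = \left(-5 + 3\right)^{2} = \left(-2\right)^{2} = 4$)
$X{\left(1 \right)} - -246 = 4 - -246 = 4 + 246 = 250$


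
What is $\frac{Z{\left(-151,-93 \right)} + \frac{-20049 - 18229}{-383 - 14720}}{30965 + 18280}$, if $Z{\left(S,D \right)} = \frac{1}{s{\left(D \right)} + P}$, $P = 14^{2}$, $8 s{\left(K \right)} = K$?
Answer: $\frac{8082982}{156718167375} \approx 5.1577 \cdot 10^{-5}$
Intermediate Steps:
$s{\left(K \right)} = \frac{K}{8}$
$P = 196$
$Z{\left(S,D \right)} = \frac{1}{196 + \frac{D}{8}}$ ($Z{\left(S,D \right)} = \frac{1}{\frac{D}{8} + 196} = \frac{1}{196 + \frac{D}{8}}$)
$\frac{Z{\left(-151,-93 \right)} + \frac{-20049 - 18229}{-383 - 14720}}{30965 + 18280} = \frac{\frac{8}{1568 - 93} + \frac{-20049 - 18229}{-383 - 14720}}{30965 + 18280} = \frac{\frac{8}{1475} - \frac{38278}{-15103}}{49245} = \left(8 \cdot \frac{1}{1475} - - \frac{38278}{15103}\right) \frac{1}{49245} = \left(\frac{8}{1475} + \frac{38278}{15103}\right) \frac{1}{49245} = \frac{56580874}{22276925} \cdot \frac{1}{49245} = \frac{8082982}{156718167375}$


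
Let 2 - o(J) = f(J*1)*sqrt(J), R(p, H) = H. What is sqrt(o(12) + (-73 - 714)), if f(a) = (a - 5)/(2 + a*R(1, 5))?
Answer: sqrt(-754385 - 217*sqrt(3))/31 ≈ 28.025*I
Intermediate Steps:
f(a) = (-5 + a)/(2 + 5*a) (f(a) = (a - 5)/(2 + a*5) = (-5 + a)/(2 + 5*a))
o(J) = 2 - sqrt(J)*(-5 + J)/(2 + 5*J) (o(J) = 2 - (-5 + J*1)/(2 + 5*(J*1))*sqrt(J) = 2 - (-5 + J)/(2 + 5*J)*sqrt(J) = 2 - sqrt(J)*(-5 + J)/(2 + 5*J))
sqrt(o(12) + (-73 - 714)) = sqrt((4 + 10*12 + sqrt(12)*(5 - 1*12))/(2 + 5*12) + (-73 - 714)) = sqrt((4 + 120 + (2*sqrt(3))*(5 - 12))/(2 + 60) - 787) = sqrt((4 + 120 + (2*sqrt(3))*(-7))/62 - 787) = sqrt((4 + 120 - 14*sqrt(3))/62 - 787) = sqrt((124 - 14*sqrt(3))/62 - 787) = sqrt((2 - 7*sqrt(3)/31) - 787) = sqrt(-785 - 7*sqrt(3)/31)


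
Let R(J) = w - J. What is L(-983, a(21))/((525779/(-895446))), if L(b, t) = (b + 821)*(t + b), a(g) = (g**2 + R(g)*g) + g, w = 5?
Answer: -124318349964/525779 ≈ -2.3645e+5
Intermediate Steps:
R(J) = 5 - J
a(g) = g + g**2 + g*(5 - g) (a(g) = (g**2 + (5 - g)*g) + g = (g**2 + g*(5 - g)) + g = g + g**2 + g*(5 - g))
L(b, t) = (821 + b)*(b + t)
L(-983, a(21))/((525779/(-895446))) = ((-983)**2 + 821*(-983) + 821*(6*21) - 5898*21)/((525779/(-895446))) = (966289 - 807043 + 821*126 - 983*126)/((525779*(-1/895446))) = (966289 - 807043 + 103446 - 123858)/(-525779/895446) = 138834*(-895446/525779) = -124318349964/525779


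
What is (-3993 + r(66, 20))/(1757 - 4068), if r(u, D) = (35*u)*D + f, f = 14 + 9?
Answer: -42230/2311 ≈ -18.273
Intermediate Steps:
f = 23
r(u, D) = 23 + 35*D*u (r(u, D) = (35*u)*D + 23 = 35*D*u + 23 = 23 + 35*D*u)
(-3993 + r(66, 20))/(1757 - 4068) = (-3993 + (23 + 35*20*66))/(1757 - 4068) = (-3993 + (23 + 46200))/(-2311) = (-3993 + 46223)*(-1/2311) = 42230*(-1/2311) = -42230/2311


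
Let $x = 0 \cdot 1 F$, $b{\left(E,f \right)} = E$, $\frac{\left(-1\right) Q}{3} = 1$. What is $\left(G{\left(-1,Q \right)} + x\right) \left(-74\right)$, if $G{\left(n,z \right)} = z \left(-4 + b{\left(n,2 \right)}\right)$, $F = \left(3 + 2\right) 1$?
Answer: $-1110$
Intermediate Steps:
$Q = -3$ ($Q = \left(-3\right) 1 = -3$)
$F = 5$ ($F = 5 \cdot 1 = 5$)
$G{\left(n,z \right)} = z \left(-4 + n\right)$
$x = 0$ ($x = 0 \cdot 1 \cdot 5 = 0 \cdot 5 = 0$)
$\left(G{\left(-1,Q \right)} + x\right) \left(-74\right) = \left(- 3 \left(-4 - 1\right) + 0\right) \left(-74\right) = \left(\left(-3\right) \left(-5\right) + 0\right) \left(-74\right) = \left(15 + 0\right) \left(-74\right) = 15 \left(-74\right) = -1110$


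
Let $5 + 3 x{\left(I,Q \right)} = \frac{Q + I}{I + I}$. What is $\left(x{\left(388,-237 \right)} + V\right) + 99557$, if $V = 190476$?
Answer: $\frac{225064365}{776} \approx 2.9003 \cdot 10^{5}$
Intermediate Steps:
$x{\left(I,Q \right)} = - \frac{5}{3} + \frac{I + Q}{6 I}$ ($x{\left(I,Q \right)} = - \frac{5}{3} + \frac{\left(Q + I\right) \frac{1}{I + I}}{3} = - \frac{5}{3} + \frac{\left(I + Q\right) \frac{1}{2 I}}{3} = - \frac{5}{3} + \frac{\frac{1}{2} \frac{1}{I} \left(I + Q\right)}{3} = - \frac{5}{3} + \frac{I + Q}{6 I}$)
$\left(x{\left(388,-237 \right)} + V\right) + 99557 = \left(\frac{-237 - 3492}{6 \cdot 388} + 190476\right) + 99557 = \left(\frac{1}{6} \cdot \frac{1}{388} \left(-237 - 3492\right) + 190476\right) + 99557 = \left(\frac{1}{6} \cdot \frac{1}{388} \left(-3729\right) + 190476\right) + 99557 = \left(- \frac{1243}{776} + 190476\right) + 99557 = \frac{147808133}{776} + 99557 = \frac{225064365}{776}$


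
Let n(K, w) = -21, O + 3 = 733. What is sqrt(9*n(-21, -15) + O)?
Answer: sqrt(541) ≈ 23.259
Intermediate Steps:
O = 730 (O = -3 + 733 = 730)
sqrt(9*n(-21, -15) + O) = sqrt(9*(-21) + 730) = sqrt(-189 + 730) = sqrt(541)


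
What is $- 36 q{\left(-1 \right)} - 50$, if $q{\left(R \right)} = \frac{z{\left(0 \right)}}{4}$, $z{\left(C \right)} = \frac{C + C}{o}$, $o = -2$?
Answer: $-50$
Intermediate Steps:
$z{\left(C \right)} = - C$ ($z{\left(C \right)} = \frac{C + C}{-2} = 2 C \left(- \frac{1}{2}\right) = - C$)
$q{\left(R \right)} = 0$ ($q{\left(R \right)} = \frac{\left(-1\right) 0}{4} = 0 \cdot \frac{1}{4} = 0$)
$- 36 q{\left(-1 \right)} - 50 = \left(-36\right) 0 - 50 = 0 - 50 = -50$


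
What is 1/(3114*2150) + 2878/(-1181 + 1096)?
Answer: -3853699543/113816700 ≈ -33.859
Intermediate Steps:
1/(3114*2150) + 2878/(-1181 + 1096) = (1/3114)*(1/2150) + 2878/(-85) = 1/6695100 + 2878*(-1/85) = 1/6695100 - 2878/85 = -3853699543/113816700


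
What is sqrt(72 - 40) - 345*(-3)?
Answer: 1035 + 4*sqrt(2) ≈ 1040.7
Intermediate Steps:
sqrt(72 - 40) - 345*(-3) = sqrt(32) - 69*(-15) = 4*sqrt(2) + 1035 = 1035 + 4*sqrt(2)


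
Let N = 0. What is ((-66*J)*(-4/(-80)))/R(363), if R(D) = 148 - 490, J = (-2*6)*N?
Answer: 0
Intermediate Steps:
J = 0 (J = -2*6*0 = -12*0 = 0)
R(D) = -342
((-66*J)*(-4/(-80)))/R(363) = ((-66*0)*(-4/(-80)))/(-342) = (0*(-4*(-1/80)))*(-1/342) = (0*(1/20))*(-1/342) = 0*(-1/342) = 0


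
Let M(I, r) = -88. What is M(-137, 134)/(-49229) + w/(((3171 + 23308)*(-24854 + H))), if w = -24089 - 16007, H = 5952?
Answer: 23009209544/12319706364641 ≈ 0.0018677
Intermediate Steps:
w = -40096
M(-137, 134)/(-49229) + w/(((3171 + 23308)*(-24854 + H))) = -88/(-49229) - 40096*1/((-24854 + 5952)*(3171 + 23308)) = -88*(-1/49229) - 40096/(26479*(-18902)) = 88/49229 - 40096/(-500506058) = 88/49229 - 40096*(-1/500506058) = 88/49229 + 20048/250253029 = 23009209544/12319706364641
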